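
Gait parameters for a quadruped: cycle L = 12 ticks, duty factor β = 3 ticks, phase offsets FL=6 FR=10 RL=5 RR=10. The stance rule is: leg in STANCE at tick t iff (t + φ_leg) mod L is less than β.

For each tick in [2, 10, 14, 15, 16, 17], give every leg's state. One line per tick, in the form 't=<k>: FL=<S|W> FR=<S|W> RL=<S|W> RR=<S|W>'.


t=2: FL=W FR=S RL=W RR=S
t=10: FL=W FR=W RL=W RR=W
t=14: FL=W FR=S RL=W RR=S
t=15: FL=W FR=S RL=W RR=S
t=16: FL=W FR=S RL=W RR=S
t=17: FL=W FR=W RL=W RR=W

t=2: phase=(8,0,7,0) vs β=3 → FL=W FR=S RL=W RR=S
t=10: phase=(4,8,3,8) vs β=3 → FL=W FR=W RL=W RR=W
t=14: phase=(8,0,7,0) vs β=3 → FL=W FR=S RL=W RR=S
t=15: phase=(9,1,8,1) vs β=3 → FL=W FR=S RL=W RR=S
t=16: phase=(10,2,9,2) vs β=3 → FL=W FR=S RL=W RR=S
t=17: phase=(11,3,10,3) vs β=3 → FL=W FR=W RL=W RR=W


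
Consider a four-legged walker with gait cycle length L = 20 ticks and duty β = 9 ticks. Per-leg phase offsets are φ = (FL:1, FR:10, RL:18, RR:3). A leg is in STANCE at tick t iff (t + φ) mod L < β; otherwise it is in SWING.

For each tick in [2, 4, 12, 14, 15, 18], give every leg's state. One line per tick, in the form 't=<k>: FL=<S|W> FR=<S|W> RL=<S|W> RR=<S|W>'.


t=2: FL=S FR=W RL=S RR=S
t=4: FL=S FR=W RL=S RR=S
t=12: FL=W FR=S RL=W RR=W
t=14: FL=W FR=S RL=W RR=W
t=15: FL=W FR=S RL=W RR=W
t=18: FL=W FR=S RL=W RR=S

t=2: phase=(3,12,0,5) vs β=9 → FL=S FR=W RL=S RR=S
t=4: phase=(5,14,2,7) vs β=9 → FL=S FR=W RL=S RR=S
t=12: phase=(13,2,10,15) vs β=9 → FL=W FR=S RL=W RR=W
t=14: phase=(15,4,12,17) vs β=9 → FL=W FR=S RL=W RR=W
t=15: phase=(16,5,13,18) vs β=9 → FL=W FR=S RL=W RR=W
t=18: phase=(19,8,16,1) vs β=9 → FL=W FR=S RL=W RR=S


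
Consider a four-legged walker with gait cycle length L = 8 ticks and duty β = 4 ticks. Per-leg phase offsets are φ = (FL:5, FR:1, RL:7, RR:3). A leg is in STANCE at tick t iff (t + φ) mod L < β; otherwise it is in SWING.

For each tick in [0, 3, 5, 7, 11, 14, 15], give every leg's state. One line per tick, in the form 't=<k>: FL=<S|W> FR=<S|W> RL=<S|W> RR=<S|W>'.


t=0: phase=(5,1,7,3) vs β=4 → FL=W FR=S RL=W RR=S
t=3: phase=(0,4,2,6) vs β=4 → FL=S FR=W RL=S RR=W
t=5: phase=(2,6,4,0) vs β=4 → FL=S FR=W RL=W RR=S
t=7: phase=(4,0,6,2) vs β=4 → FL=W FR=S RL=W RR=S
t=11: phase=(0,4,2,6) vs β=4 → FL=S FR=W RL=S RR=W
t=14: phase=(3,7,5,1) vs β=4 → FL=S FR=W RL=W RR=S
t=15: phase=(4,0,6,2) vs β=4 → FL=W FR=S RL=W RR=S

t=0: FL=W FR=S RL=W RR=S
t=3: FL=S FR=W RL=S RR=W
t=5: FL=S FR=W RL=W RR=S
t=7: FL=W FR=S RL=W RR=S
t=11: FL=S FR=W RL=S RR=W
t=14: FL=S FR=W RL=W RR=S
t=15: FL=W FR=S RL=W RR=S


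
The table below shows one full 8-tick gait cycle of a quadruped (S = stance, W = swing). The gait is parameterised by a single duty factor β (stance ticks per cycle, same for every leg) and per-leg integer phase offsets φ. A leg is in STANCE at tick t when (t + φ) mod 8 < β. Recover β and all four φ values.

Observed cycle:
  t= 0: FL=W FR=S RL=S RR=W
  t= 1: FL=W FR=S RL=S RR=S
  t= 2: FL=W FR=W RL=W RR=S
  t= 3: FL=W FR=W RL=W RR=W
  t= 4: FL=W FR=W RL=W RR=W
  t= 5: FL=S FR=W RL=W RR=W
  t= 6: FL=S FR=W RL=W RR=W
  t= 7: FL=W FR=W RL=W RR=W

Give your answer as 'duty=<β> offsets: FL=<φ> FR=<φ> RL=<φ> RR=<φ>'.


duty=2 offsets: FL=3 FR=0 RL=0 RR=7

duty β = stance ticks per leg = 2
FL: stance ticks = 2; W→S at t=5 → φ=3
FR: stance ticks = 2; W→S at t=0 → φ=0
RL: stance ticks = 2; W→S at t=0 → φ=0
RR: stance ticks = 2; W→S at t=1 → φ=7


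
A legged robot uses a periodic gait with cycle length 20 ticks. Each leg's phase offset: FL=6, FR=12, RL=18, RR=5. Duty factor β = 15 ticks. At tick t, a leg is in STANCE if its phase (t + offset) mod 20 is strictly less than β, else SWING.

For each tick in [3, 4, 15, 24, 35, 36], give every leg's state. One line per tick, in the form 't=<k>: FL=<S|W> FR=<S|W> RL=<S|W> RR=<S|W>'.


t=3: phase=(9,15,1,8) vs β=15 → FL=S FR=W RL=S RR=S
t=4: phase=(10,16,2,9) vs β=15 → FL=S FR=W RL=S RR=S
t=15: phase=(1,7,13,0) vs β=15 → FL=S FR=S RL=S RR=S
t=24: phase=(10,16,2,9) vs β=15 → FL=S FR=W RL=S RR=S
t=35: phase=(1,7,13,0) vs β=15 → FL=S FR=S RL=S RR=S
t=36: phase=(2,8,14,1) vs β=15 → FL=S FR=S RL=S RR=S

t=3: FL=S FR=W RL=S RR=S
t=4: FL=S FR=W RL=S RR=S
t=15: FL=S FR=S RL=S RR=S
t=24: FL=S FR=W RL=S RR=S
t=35: FL=S FR=S RL=S RR=S
t=36: FL=S FR=S RL=S RR=S


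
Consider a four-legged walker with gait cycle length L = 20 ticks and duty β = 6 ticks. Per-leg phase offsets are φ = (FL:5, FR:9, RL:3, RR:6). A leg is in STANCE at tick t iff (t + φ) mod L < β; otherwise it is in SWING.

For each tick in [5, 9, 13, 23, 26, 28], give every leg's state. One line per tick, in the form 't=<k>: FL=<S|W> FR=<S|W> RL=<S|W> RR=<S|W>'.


t=5: phase=(10,14,8,11) vs β=6 → FL=W FR=W RL=W RR=W
t=9: phase=(14,18,12,15) vs β=6 → FL=W FR=W RL=W RR=W
t=13: phase=(18,2,16,19) vs β=6 → FL=W FR=S RL=W RR=W
t=23: phase=(8,12,6,9) vs β=6 → FL=W FR=W RL=W RR=W
t=26: phase=(11,15,9,12) vs β=6 → FL=W FR=W RL=W RR=W
t=28: phase=(13,17,11,14) vs β=6 → FL=W FR=W RL=W RR=W

t=5: FL=W FR=W RL=W RR=W
t=9: FL=W FR=W RL=W RR=W
t=13: FL=W FR=S RL=W RR=W
t=23: FL=W FR=W RL=W RR=W
t=26: FL=W FR=W RL=W RR=W
t=28: FL=W FR=W RL=W RR=W


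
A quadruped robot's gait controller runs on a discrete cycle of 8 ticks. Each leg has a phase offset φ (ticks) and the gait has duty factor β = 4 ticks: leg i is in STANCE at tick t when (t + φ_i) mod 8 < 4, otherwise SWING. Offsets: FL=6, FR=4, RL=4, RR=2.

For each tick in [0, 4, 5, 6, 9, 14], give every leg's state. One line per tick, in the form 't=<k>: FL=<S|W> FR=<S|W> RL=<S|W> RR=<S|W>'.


t=0: FL=W FR=W RL=W RR=S
t=4: FL=S FR=S RL=S RR=W
t=5: FL=S FR=S RL=S RR=W
t=6: FL=W FR=S RL=S RR=S
t=9: FL=W FR=W RL=W RR=S
t=14: FL=W FR=S RL=S RR=S

t=0: phase=(6,4,4,2) vs β=4 → FL=W FR=W RL=W RR=S
t=4: phase=(2,0,0,6) vs β=4 → FL=S FR=S RL=S RR=W
t=5: phase=(3,1,1,7) vs β=4 → FL=S FR=S RL=S RR=W
t=6: phase=(4,2,2,0) vs β=4 → FL=W FR=S RL=S RR=S
t=9: phase=(7,5,5,3) vs β=4 → FL=W FR=W RL=W RR=S
t=14: phase=(4,2,2,0) vs β=4 → FL=W FR=S RL=S RR=S


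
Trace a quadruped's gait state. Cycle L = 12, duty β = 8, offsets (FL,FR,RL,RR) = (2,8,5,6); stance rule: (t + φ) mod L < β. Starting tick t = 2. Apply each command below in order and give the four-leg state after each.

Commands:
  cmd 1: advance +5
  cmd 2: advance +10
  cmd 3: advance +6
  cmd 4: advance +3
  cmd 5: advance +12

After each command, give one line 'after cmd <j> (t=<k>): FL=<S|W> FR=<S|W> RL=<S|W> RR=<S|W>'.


after cmd 1 (t=7): FL=W FR=S RL=S RR=S
after cmd 2 (t=17): FL=S FR=S RL=W RR=W
after cmd 3 (t=23): FL=S FR=S RL=S RR=S
after cmd 4 (t=26): FL=S FR=W RL=S RR=W
after cmd 5 (t=38): FL=S FR=W RL=S RR=W

start t=2: FL=S FR=W RL=S RR=W
cmd 1: advance +5 → t=7, phase=(9,3,0,1) → FL=W FR=S RL=S RR=S
cmd 2: advance +10 → t=17, phase=(7,1,10,11) → FL=S FR=S RL=W RR=W
cmd 3: advance +6 → t=23, phase=(1,7,4,5) → FL=S FR=S RL=S RR=S
cmd 4: advance +3 → t=26, phase=(4,10,7,8) → FL=S FR=W RL=S RR=W
cmd 5: advance +12 → t=38, phase=(4,10,7,8) → FL=S FR=W RL=S RR=W


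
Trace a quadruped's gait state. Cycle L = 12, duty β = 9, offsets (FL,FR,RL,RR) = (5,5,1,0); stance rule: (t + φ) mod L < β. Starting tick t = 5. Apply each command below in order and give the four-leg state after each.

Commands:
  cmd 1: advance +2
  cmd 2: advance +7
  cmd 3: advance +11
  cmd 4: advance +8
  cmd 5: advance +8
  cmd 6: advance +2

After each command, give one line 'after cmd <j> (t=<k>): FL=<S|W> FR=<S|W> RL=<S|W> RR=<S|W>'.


start t=5: FL=W FR=W RL=S RR=S
cmd 1: advance +2 → t=7, phase=(0,0,8,7) → FL=S FR=S RL=S RR=S
cmd 2: advance +7 → t=14, phase=(7,7,3,2) → FL=S FR=S RL=S RR=S
cmd 3: advance +11 → t=25, phase=(6,6,2,1) → FL=S FR=S RL=S RR=S
cmd 4: advance +8 → t=33, phase=(2,2,10,9) → FL=S FR=S RL=W RR=W
cmd 5: advance +8 → t=41, phase=(10,10,6,5) → FL=W FR=W RL=S RR=S
cmd 6: advance +2 → t=43, phase=(0,0,8,7) → FL=S FR=S RL=S RR=S

after cmd 1 (t=7): FL=S FR=S RL=S RR=S
after cmd 2 (t=14): FL=S FR=S RL=S RR=S
after cmd 3 (t=25): FL=S FR=S RL=S RR=S
after cmd 4 (t=33): FL=S FR=S RL=W RR=W
after cmd 5 (t=41): FL=W FR=W RL=S RR=S
after cmd 6 (t=43): FL=S FR=S RL=S RR=S


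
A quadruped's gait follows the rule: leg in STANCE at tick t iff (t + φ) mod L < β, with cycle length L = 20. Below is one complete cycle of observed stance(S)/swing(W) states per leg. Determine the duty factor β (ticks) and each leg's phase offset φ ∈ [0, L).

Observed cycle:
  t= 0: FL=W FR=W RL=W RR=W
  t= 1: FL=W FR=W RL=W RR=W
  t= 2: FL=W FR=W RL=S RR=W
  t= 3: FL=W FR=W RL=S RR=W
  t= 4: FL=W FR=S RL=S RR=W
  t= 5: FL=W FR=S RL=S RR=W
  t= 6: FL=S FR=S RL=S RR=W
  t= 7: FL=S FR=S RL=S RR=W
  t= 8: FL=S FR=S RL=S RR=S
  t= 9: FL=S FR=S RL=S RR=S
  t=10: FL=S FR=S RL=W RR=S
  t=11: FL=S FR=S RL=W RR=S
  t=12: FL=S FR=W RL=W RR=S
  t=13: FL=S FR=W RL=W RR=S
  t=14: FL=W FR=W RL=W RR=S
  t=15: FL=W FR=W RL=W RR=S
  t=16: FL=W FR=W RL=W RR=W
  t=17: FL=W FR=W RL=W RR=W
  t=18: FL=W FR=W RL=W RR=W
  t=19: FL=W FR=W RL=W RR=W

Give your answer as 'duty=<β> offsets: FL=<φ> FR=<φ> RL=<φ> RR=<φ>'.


duty β = stance ticks per leg = 8
FL: stance ticks = 8; W→S at t=6 → φ=14
FR: stance ticks = 8; W→S at t=4 → φ=16
RL: stance ticks = 8; W→S at t=2 → φ=18
RR: stance ticks = 8; W→S at t=8 → φ=12

duty=8 offsets: FL=14 FR=16 RL=18 RR=12


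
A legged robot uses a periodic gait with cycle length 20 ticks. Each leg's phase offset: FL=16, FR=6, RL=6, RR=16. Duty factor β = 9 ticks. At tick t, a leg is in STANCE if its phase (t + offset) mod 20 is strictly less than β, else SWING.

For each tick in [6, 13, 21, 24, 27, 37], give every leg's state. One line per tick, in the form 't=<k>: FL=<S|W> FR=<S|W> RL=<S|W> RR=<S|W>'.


t=6: phase=(2,12,12,2) vs β=9 → FL=S FR=W RL=W RR=S
t=13: phase=(9,19,19,9) vs β=9 → FL=W FR=W RL=W RR=W
t=21: phase=(17,7,7,17) vs β=9 → FL=W FR=S RL=S RR=W
t=24: phase=(0,10,10,0) vs β=9 → FL=S FR=W RL=W RR=S
t=27: phase=(3,13,13,3) vs β=9 → FL=S FR=W RL=W RR=S
t=37: phase=(13,3,3,13) vs β=9 → FL=W FR=S RL=S RR=W

t=6: FL=S FR=W RL=W RR=S
t=13: FL=W FR=W RL=W RR=W
t=21: FL=W FR=S RL=S RR=W
t=24: FL=S FR=W RL=W RR=S
t=27: FL=S FR=W RL=W RR=S
t=37: FL=W FR=S RL=S RR=W


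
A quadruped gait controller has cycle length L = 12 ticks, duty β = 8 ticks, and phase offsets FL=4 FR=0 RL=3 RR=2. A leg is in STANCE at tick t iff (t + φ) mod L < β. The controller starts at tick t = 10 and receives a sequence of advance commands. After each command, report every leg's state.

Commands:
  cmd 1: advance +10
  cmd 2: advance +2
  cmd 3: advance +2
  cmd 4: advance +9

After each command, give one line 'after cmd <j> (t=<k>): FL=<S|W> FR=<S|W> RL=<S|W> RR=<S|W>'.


after cmd 1 (t=20): FL=S FR=W RL=W RR=W
after cmd 2 (t=22): FL=S FR=W RL=S RR=S
after cmd 3 (t=24): FL=S FR=S RL=S RR=S
after cmd 4 (t=33): FL=S FR=W RL=S RR=W

start t=10: FL=S FR=W RL=S RR=S
cmd 1: advance +10 → t=20, phase=(0,8,11,10) → FL=S FR=W RL=W RR=W
cmd 2: advance +2 → t=22, phase=(2,10,1,0) → FL=S FR=W RL=S RR=S
cmd 3: advance +2 → t=24, phase=(4,0,3,2) → FL=S FR=S RL=S RR=S
cmd 4: advance +9 → t=33, phase=(1,9,0,11) → FL=S FR=W RL=S RR=W


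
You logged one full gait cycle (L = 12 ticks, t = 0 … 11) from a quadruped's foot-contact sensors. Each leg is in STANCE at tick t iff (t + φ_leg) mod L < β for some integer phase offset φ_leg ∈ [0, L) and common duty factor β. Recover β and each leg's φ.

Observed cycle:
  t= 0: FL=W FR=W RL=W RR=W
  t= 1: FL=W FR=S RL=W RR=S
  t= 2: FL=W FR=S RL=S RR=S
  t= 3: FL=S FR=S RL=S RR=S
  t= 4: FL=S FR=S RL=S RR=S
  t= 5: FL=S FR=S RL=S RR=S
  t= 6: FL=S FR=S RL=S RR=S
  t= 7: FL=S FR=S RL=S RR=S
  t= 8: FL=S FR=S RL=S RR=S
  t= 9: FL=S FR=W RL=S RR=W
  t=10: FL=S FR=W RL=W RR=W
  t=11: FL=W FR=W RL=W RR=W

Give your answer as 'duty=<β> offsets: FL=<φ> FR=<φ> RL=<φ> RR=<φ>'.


duty β = stance ticks per leg = 8
FL: stance ticks = 8; W→S at t=3 → φ=9
FR: stance ticks = 8; W→S at t=1 → φ=11
RL: stance ticks = 8; W→S at t=2 → φ=10
RR: stance ticks = 8; W→S at t=1 → φ=11

duty=8 offsets: FL=9 FR=11 RL=10 RR=11


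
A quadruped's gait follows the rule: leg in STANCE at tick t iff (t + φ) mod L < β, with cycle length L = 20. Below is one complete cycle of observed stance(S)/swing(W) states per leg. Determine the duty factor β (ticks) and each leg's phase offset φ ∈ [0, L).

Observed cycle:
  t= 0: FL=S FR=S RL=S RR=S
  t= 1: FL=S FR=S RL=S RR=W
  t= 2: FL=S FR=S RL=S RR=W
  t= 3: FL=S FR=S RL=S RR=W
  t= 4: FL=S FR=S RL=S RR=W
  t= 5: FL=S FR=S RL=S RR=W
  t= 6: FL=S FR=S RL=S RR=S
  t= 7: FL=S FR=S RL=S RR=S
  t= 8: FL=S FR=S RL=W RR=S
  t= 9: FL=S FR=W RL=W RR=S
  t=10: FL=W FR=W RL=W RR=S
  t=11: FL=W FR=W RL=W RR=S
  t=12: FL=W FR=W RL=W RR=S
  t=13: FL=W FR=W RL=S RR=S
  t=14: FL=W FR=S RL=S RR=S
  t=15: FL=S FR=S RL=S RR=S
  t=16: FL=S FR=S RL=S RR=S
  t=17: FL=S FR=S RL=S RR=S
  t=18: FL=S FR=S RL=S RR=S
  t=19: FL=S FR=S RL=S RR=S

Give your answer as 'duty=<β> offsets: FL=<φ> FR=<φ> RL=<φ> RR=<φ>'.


duty β = stance ticks per leg = 15
FL: stance ticks = 15; W→S at t=15 → φ=5
FR: stance ticks = 15; W→S at t=14 → φ=6
RL: stance ticks = 15; W→S at t=13 → φ=7
RR: stance ticks = 15; W→S at t=6 → φ=14

duty=15 offsets: FL=5 FR=6 RL=7 RR=14


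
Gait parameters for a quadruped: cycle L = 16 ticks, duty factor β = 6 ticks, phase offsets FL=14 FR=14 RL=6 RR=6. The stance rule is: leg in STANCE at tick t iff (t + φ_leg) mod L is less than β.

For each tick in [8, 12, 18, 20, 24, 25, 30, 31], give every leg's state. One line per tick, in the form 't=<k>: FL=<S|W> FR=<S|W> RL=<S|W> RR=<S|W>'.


t=8: phase=(6,6,14,14) vs β=6 → FL=W FR=W RL=W RR=W
t=12: phase=(10,10,2,2) vs β=6 → FL=W FR=W RL=S RR=S
t=18: phase=(0,0,8,8) vs β=6 → FL=S FR=S RL=W RR=W
t=20: phase=(2,2,10,10) vs β=6 → FL=S FR=S RL=W RR=W
t=24: phase=(6,6,14,14) vs β=6 → FL=W FR=W RL=W RR=W
t=25: phase=(7,7,15,15) vs β=6 → FL=W FR=W RL=W RR=W
t=30: phase=(12,12,4,4) vs β=6 → FL=W FR=W RL=S RR=S
t=31: phase=(13,13,5,5) vs β=6 → FL=W FR=W RL=S RR=S

t=8: FL=W FR=W RL=W RR=W
t=12: FL=W FR=W RL=S RR=S
t=18: FL=S FR=S RL=W RR=W
t=20: FL=S FR=S RL=W RR=W
t=24: FL=W FR=W RL=W RR=W
t=25: FL=W FR=W RL=W RR=W
t=30: FL=W FR=W RL=S RR=S
t=31: FL=W FR=W RL=S RR=S


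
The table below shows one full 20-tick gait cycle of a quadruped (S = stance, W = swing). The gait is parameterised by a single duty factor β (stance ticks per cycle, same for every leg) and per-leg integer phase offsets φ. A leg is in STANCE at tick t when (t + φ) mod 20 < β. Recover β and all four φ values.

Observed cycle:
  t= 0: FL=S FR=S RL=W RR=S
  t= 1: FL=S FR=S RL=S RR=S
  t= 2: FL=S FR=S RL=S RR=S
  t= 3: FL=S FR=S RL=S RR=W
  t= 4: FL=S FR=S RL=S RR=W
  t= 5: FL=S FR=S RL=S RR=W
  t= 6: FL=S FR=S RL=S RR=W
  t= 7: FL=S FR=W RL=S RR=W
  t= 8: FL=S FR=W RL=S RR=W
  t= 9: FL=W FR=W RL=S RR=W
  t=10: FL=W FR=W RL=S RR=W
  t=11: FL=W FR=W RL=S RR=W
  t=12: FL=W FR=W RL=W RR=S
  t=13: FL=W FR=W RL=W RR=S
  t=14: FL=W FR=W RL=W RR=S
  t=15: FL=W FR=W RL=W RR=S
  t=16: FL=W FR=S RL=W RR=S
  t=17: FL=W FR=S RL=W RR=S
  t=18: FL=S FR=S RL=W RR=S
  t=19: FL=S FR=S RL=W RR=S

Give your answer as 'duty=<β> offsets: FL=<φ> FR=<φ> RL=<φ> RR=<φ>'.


duty β = stance ticks per leg = 11
FL: stance ticks = 11; W→S at t=18 → φ=2
FR: stance ticks = 11; W→S at t=16 → φ=4
RL: stance ticks = 11; W→S at t=1 → φ=19
RR: stance ticks = 11; W→S at t=12 → φ=8

duty=11 offsets: FL=2 FR=4 RL=19 RR=8


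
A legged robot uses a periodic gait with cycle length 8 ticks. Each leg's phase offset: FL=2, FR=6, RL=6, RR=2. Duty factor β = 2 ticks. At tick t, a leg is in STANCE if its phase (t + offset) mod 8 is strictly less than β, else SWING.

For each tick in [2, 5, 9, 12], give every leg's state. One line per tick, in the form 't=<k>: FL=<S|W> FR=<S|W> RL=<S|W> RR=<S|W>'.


t=2: FL=W FR=S RL=S RR=W
t=5: FL=W FR=W RL=W RR=W
t=9: FL=W FR=W RL=W RR=W
t=12: FL=W FR=W RL=W RR=W

t=2: phase=(4,0,0,4) vs β=2 → FL=W FR=S RL=S RR=W
t=5: phase=(7,3,3,7) vs β=2 → FL=W FR=W RL=W RR=W
t=9: phase=(3,7,7,3) vs β=2 → FL=W FR=W RL=W RR=W
t=12: phase=(6,2,2,6) vs β=2 → FL=W FR=W RL=W RR=W


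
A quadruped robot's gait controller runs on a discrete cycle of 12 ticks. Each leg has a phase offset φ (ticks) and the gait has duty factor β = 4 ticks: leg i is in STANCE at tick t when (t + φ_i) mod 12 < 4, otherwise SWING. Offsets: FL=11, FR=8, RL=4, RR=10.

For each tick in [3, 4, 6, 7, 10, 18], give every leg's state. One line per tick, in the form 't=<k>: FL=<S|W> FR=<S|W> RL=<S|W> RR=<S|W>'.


t=3: FL=S FR=W RL=W RR=S
t=4: FL=S FR=S RL=W RR=S
t=6: FL=W FR=S RL=W RR=W
t=7: FL=W FR=S RL=W RR=W
t=10: FL=W FR=W RL=S RR=W
t=18: FL=W FR=S RL=W RR=W

t=3: phase=(2,11,7,1) vs β=4 → FL=S FR=W RL=W RR=S
t=4: phase=(3,0,8,2) vs β=4 → FL=S FR=S RL=W RR=S
t=6: phase=(5,2,10,4) vs β=4 → FL=W FR=S RL=W RR=W
t=7: phase=(6,3,11,5) vs β=4 → FL=W FR=S RL=W RR=W
t=10: phase=(9,6,2,8) vs β=4 → FL=W FR=W RL=S RR=W
t=18: phase=(5,2,10,4) vs β=4 → FL=W FR=S RL=W RR=W


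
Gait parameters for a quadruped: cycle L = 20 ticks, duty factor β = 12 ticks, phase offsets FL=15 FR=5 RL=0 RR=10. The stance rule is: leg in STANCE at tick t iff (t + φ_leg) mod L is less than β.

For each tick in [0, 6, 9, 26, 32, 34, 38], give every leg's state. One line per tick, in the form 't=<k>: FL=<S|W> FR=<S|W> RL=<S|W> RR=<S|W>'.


t=0: FL=W FR=S RL=S RR=S
t=6: FL=S FR=S RL=S RR=W
t=9: FL=S FR=W RL=S RR=W
t=26: FL=S FR=S RL=S RR=W
t=32: FL=S FR=W RL=W RR=S
t=34: FL=S FR=W RL=W RR=S
t=38: FL=W FR=S RL=W RR=S

t=0: phase=(15,5,0,10) vs β=12 → FL=W FR=S RL=S RR=S
t=6: phase=(1,11,6,16) vs β=12 → FL=S FR=S RL=S RR=W
t=9: phase=(4,14,9,19) vs β=12 → FL=S FR=W RL=S RR=W
t=26: phase=(1,11,6,16) vs β=12 → FL=S FR=S RL=S RR=W
t=32: phase=(7,17,12,2) vs β=12 → FL=S FR=W RL=W RR=S
t=34: phase=(9,19,14,4) vs β=12 → FL=S FR=W RL=W RR=S
t=38: phase=(13,3,18,8) vs β=12 → FL=W FR=S RL=W RR=S


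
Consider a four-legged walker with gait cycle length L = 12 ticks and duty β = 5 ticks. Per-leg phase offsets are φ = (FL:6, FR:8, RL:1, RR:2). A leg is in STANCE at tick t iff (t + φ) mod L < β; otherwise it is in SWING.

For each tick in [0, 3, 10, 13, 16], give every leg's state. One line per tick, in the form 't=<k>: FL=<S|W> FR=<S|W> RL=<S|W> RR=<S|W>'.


t=0: phase=(6,8,1,2) vs β=5 → FL=W FR=W RL=S RR=S
t=3: phase=(9,11,4,5) vs β=5 → FL=W FR=W RL=S RR=W
t=10: phase=(4,6,11,0) vs β=5 → FL=S FR=W RL=W RR=S
t=13: phase=(7,9,2,3) vs β=5 → FL=W FR=W RL=S RR=S
t=16: phase=(10,0,5,6) vs β=5 → FL=W FR=S RL=W RR=W

t=0: FL=W FR=W RL=S RR=S
t=3: FL=W FR=W RL=S RR=W
t=10: FL=S FR=W RL=W RR=S
t=13: FL=W FR=W RL=S RR=S
t=16: FL=W FR=S RL=W RR=W


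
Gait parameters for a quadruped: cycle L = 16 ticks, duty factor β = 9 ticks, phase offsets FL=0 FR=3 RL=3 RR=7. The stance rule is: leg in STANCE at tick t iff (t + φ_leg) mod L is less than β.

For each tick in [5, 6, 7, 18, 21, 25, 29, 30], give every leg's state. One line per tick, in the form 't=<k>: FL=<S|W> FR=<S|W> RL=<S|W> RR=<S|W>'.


t=5: FL=S FR=S RL=S RR=W
t=6: FL=S FR=W RL=W RR=W
t=7: FL=S FR=W RL=W RR=W
t=18: FL=S FR=S RL=S RR=W
t=21: FL=S FR=S RL=S RR=W
t=25: FL=W FR=W RL=W RR=S
t=29: FL=W FR=S RL=S RR=S
t=30: FL=W FR=S RL=S RR=S

t=5: phase=(5,8,8,12) vs β=9 → FL=S FR=S RL=S RR=W
t=6: phase=(6,9,9,13) vs β=9 → FL=S FR=W RL=W RR=W
t=7: phase=(7,10,10,14) vs β=9 → FL=S FR=W RL=W RR=W
t=18: phase=(2,5,5,9) vs β=9 → FL=S FR=S RL=S RR=W
t=21: phase=(5,8,8,12) vs β=9 → FL=S FR=S RL=S RR=W
t=25: phase=(9,12,12,0) vs β=9 → FL=W FR=W RL=W RR=S
t=29: phase=(13,0,0,4) vs β=9 → FL=W FR=S RL=S RR=S
t=30: phase=(14,1,1,5) vs β=9 → FL=W FR=S RL=S RR=S


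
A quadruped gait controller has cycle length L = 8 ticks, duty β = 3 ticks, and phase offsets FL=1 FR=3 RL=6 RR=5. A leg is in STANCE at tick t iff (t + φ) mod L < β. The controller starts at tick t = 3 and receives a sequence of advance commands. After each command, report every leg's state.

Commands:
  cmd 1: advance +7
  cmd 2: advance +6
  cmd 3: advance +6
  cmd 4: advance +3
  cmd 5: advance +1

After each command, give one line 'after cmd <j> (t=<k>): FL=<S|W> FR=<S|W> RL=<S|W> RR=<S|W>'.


after cmd 1 (t=10): FL=W FR=W RL=S RR=W
after cmd 2 (t=16): FL=S FR=W RL=W RR=W
after cmd 3 (t=22): FL=W FR=S RL=W RR=W
after cmd 4 (t=25): FL=S FR=W RL=W RR=W
after cmd 5 (t=26): FL=W FR=W RL=S RR=W

start t=3: FL=W FR=W RL=S RR=S
cmd 1: advance +7 → t=10, phase=(3,5,0,7) → FL=W FR=W RL=S RR=W
cmd 2: advance +6 → t=16, phase=(1,3,6,5) → FL=S FR=W RL=W RR=W
cmd 3: advance +6 → t=22, phase=(7,1,4,3) → FL=W FR=S RL=W RR=W
cmd 4: advance +3 → t=25, phase=(2,4,7,6) → FL=S FR=W RL=W RR=W
cmd 5: advance +1 → t=26, phase=(3,5,0,7) → FL=W FR=W RL=S RR=W


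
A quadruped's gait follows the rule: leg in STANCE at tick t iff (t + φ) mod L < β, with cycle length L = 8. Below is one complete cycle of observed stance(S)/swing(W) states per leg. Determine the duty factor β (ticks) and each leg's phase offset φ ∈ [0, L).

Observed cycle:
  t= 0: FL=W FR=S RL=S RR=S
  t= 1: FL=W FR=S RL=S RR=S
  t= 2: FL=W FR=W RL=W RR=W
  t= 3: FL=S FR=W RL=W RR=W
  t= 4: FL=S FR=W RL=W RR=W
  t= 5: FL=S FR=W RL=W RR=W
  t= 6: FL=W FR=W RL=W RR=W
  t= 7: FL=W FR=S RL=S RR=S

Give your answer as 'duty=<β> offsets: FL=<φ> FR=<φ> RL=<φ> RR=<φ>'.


duty β = stance ticks per leg = 3
FL: stance ticks = 3; W→S at t=3 → φ=5
FR: stance ticks = 3; W→S at t=7 → φ=1
RL: stance ticks = 3; W→S at t=7 → φ=1
RR: stance ticks = 3; W→S at t=7 → φ=1

duty=3 offsets: FL=5 FR=1 RL=1 RR=1


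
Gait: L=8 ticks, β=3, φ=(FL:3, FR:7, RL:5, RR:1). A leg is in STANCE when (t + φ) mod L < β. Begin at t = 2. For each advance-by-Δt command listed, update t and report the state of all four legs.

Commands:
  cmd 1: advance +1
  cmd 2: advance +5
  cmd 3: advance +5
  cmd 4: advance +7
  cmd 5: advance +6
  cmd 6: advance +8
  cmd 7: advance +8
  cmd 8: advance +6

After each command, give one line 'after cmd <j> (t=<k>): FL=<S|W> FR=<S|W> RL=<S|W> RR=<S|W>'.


start t=2: FL=W FR=S RL=W RR=W
cmd 1: advance +1 → t=3, phase=(6,2,0,4) → FL=W FR=S RL=S RR=W
cmd 2: advance +5 → t=8, phase=(3,7,5,1) → FL=W FR=W RL=W RR=S
cmd 3: advance +5 → t=13, phase=(0,4,2,6) → FL=S FR=W RL=S RR=W
cmd 4: advance +7 → t=20, phase=(7,3,1,5) → FL=W FR=W RL=S RR=W
cmd 5: advance +6 → t=26, phase=(5,1,7,3) → FL=W FR=S RL=W RR=W
cmd 6: advance +8 → t=34, phase=(5,1,7,3) → FL=W FR=S RL=W RR=W
cmd 7: advance +8 → t=42, phase=(5,1,7,3) → FL=W FR=S RL=W RR=W
cmd 8: advance +6 → t=48, phase=(3,7,5,1) → FL=W FR=W RL=W RR=S

after cmd 1 (t=3): FL=W FR=S RL=S RR=W
after cmd 2 (t=8): FL=W FR=W RL=W RR=S
after cmd 3 (t=13): FL=S FR=W RL=S RR=W
after cmd 4 (t=20): FL=W FR=W RL=S RR=W
after cmd 5 (t=26): FL=W FR=S RL=W RR=W
after cmd 6 (t=34): FL=W FR=S RL=W RR=W
after cmd 7 (t=42): FL=W FR=S RL=W RR=W
after cmd 8 (t=48): FL=W FR=W RL=W RR=S


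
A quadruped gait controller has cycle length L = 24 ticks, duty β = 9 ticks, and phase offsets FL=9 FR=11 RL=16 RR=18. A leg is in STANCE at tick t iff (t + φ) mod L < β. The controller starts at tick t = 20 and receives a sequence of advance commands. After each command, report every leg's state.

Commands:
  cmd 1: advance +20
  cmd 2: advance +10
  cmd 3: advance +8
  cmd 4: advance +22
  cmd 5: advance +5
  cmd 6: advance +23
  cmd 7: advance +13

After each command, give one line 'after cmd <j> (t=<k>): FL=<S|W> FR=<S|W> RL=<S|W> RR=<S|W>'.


after cmd 1 (t=40): FL=S FR=S RL=S RR=W
after cmd 2 (t=50): FL=W FR=W RL=W RR=W
after cmd 3 (t=58): FL=W FR=W RL=S RR=S
after cmd 4 (t=80): FL=W FR=W RL=S RR=S
after cmd 5 (t=85): FL=W FR=S RL=S RR=S
after cmd 6 (t=108): FL=W FR=W RL=S RR=S
after cmd 7 (t=121): FL=W FR=W RL=W RR=W

start t=20: FL=S FR=S RL=W RR=W
cmd 1: advance +20 → t=40, phase=(1,3,8,10) → FL=S FR=S RL=S RR=W
cmd 2: advance +10 → t=50, phase=(11,13,18,20) → FL=W FR=W RL=W RR=W
cmd 3: advance +8 → t=58, phase=(19,21,2,4) → FL=W FR=W RL=S RR=S
cmd 4: advance +22 → t=80, phase=(17,19,0,2) → FL=W FR=W RL=S RR=S
cmd 5: advance +5 → t=85, phase=(22,0,5,7) → FL=W FR=S RL=S RR=S
cmd 6: advance +23 → t=108, phase=(21,23,4,6) → FL=W FR=W RL=S RR=S
cmd 7: advance +13 → t=121, phase=(10,12,17,19) → FL=W FR=W RL=W RR=W


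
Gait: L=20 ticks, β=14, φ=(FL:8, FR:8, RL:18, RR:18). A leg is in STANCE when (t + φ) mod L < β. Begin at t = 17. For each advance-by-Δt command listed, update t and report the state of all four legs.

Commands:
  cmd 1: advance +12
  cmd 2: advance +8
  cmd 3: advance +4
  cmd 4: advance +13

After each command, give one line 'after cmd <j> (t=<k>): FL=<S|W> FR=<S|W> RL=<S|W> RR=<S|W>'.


start t=17: FL=S FR=S RL=W RR=W
cmd 1: advance +12 → t=29, phase=(17,17,7,7) → FL=W FR=W RL=S RR=S
cmd 2: advance +8 → t=37, phase=(5,5,15,15) → FL=S FR=S RL=W RR=W
cmd 3: advance +4 → t=41, phase=(9,9,19,19) → FL=S FR=S RL=W RR=W
cmd 4: advance +13 → t=54, phase=(2,2,12,12) → FL=S FR=S RL=S RR=S

after cmd 1 (t=29): FL=W FR=W RL=S RR=S
after cmd 2 (t=37): FL=S FR=S RL=W RR=W
after cmd 3 (t=41): FL=S FR=S RL=W RR=W
after cmd 4 (t=54): FL=S FR=S RL=S RR=S


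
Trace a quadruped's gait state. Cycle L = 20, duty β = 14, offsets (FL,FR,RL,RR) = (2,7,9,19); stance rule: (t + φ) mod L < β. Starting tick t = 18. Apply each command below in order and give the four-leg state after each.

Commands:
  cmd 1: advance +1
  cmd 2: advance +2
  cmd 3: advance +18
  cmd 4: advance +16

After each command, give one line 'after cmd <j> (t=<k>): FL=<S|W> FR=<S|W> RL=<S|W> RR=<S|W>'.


start t=18: FL=S FR=S RL=S RR=W
cmd 1: advance +1 → t=19, phase=(1,6,8,18) → FL=S FR=S RL=S RR=W
cmd 2: advance +2 → t=21, phase=(3,8,10,0) → FL=S FR=S RL=S RR=S
cmd 3: advance +18 → t=39, phase=(1,6,8,18) → FL=S FR=S RL=S RR=W
cmd 4: advance +16 → t=55, phase=(17,2,4,14) → FL=W FR=S RL=S RR=W

after cmd 1 (t=19): FL=S FR=S RL=S RR=W
after cmd 2 (t=21): FL=S FR=S RL=S RR=S
after cmd 3 (t=39): FL=S FR=S RL=S RR=W
after cmd 4 (t=55): FL=W FR=S RL=S RR=W


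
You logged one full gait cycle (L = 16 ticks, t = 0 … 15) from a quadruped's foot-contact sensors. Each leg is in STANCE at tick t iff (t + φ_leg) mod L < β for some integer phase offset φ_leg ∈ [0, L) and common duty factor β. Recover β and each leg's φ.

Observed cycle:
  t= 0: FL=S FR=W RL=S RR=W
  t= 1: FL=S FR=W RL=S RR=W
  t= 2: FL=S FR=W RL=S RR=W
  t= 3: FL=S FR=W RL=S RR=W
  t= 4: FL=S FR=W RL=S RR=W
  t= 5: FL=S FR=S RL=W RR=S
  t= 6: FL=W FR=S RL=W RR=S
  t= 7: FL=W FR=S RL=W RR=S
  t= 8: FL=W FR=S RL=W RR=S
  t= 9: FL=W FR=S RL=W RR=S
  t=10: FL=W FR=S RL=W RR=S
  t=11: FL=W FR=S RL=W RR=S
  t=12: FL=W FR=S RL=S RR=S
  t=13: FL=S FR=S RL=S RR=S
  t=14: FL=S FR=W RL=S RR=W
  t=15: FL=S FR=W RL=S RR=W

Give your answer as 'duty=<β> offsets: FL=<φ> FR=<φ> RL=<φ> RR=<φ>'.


duty β = stance ticks per leg = 9
FL: stance ticks = 9; W→S at t=13 → φ=3
FR: stance ticks = 9; W→S at t=5 → φ=11
RL: stance ticks = 9; W→S at t=12 → φ=4
RR: stance ticks = 9; W→S at t=5 → φ=11

duty=9 offsets: FL=3 FR=11 RL=4 RR=11


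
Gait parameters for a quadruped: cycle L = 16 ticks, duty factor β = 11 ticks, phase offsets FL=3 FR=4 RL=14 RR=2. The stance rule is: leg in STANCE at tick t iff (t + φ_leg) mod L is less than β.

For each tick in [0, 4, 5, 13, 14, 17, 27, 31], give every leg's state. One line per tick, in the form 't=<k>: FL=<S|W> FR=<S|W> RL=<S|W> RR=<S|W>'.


t=0: phase=(3,4,14,2) vs β=11 → FL=S FR=S RL=W RR=S
t=4: phase=(7,8,2,6) vs β=11 → FL=S FR=S RL=S RR=S
t=5: phase=(8,9,3,7) vs β=11 → FL=S FR=S RL=S RR=S
t=13: phase=(0,1,11,15) vs β=11 → FL=S FR=S RL=W RR=W
t=14: phase=(1,2,12,0) vs β=11 → FL=S FR=S RL=W RR=S
t=17: phase=(4,5,15,3) vs β=11 → FL=S FR=S RL=W RR=S
t=27: phase=(14,15,9,13) vs β=11 → FL=W FR=W RL=S RR=W
t=31: phase=(2,3,13,1) vs β=11 → FL=S FR=S RL=W RR=S

t=0: FL=S FR=S RL=W RR=S
t=4: FL=S FR=S RL=S RR=S
t=5: FL=S FR=S RL=S RR=S
t=13: FL=S FR=S RL=W RR=W
t=14: FL=S FR=S RL=W RR=S
t=17: FL=S FR=S RL=W RR=S
t=27: FL=W FR=W RL=S RR=W
t=31: FL=S FR=S RL=W RR=S


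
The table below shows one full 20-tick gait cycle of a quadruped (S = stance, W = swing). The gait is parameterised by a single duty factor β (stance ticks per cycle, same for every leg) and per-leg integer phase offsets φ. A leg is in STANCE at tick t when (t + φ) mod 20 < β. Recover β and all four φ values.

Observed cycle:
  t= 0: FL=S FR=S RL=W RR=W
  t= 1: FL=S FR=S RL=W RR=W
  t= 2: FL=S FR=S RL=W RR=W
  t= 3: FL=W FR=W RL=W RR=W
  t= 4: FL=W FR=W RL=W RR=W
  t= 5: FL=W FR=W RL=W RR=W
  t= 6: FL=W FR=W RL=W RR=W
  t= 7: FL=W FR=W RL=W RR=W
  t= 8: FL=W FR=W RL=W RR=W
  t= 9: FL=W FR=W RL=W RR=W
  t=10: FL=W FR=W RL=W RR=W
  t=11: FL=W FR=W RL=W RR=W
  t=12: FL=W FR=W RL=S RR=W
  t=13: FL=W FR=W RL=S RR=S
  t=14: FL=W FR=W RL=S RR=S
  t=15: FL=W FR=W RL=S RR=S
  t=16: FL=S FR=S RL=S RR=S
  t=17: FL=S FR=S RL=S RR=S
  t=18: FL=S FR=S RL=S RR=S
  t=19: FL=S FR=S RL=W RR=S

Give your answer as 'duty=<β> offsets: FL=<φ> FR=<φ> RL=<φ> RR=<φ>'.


duty=7 offsets: FL=4 FR=4 RL=8 RR=7

duty β = stance ticks per leg = 7
FL: stance ticks = 7; W→S at t=16 → φ=4
FR: stance ticks = 7; W→S at t=16 → φ=4
RL: stance ticks = 7; W→S at t=12 → φ=8
RR: stance ticks = 7; W→S at t=13 → φ=7


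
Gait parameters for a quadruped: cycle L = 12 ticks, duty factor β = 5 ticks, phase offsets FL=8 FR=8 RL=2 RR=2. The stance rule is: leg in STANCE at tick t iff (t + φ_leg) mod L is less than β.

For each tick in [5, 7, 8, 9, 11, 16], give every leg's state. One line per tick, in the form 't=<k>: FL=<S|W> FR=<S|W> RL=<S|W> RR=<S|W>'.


t=5: phase=(1,1,7,7) vs β=5 → FL=S FR=S RL=W RR=W
t=7: phase=(3,3,9,9) vs β=5 → FL=S FR=S RL=W RR=W
t=8: phase=(4,4,10,10) vs β=5 → FL=S FR=S RL=W RR=W
t=9: phase=(5,5,11,11) vs β=5 → FL=W FR=W RL=W RR=W
t=11: phase=(7,7,1,1) vs β=5 → FL=W FR=W RL=S RR=S
t=16: phase=(0,0,6,6) vs β=5 → FL=S FR=S RL=W RR=W

t=5: FL=S FR=S RL=W RR=W
t=7: FL=S FR=S RL=W RR=W
t=8: FL=S FR=S RL=W RR=W
t=9: FL=W FR=W RL=W RR=W
t=11: FL=W FR=W RL=S RR=S
t=16: FL=S FR=S RL=W RR=W


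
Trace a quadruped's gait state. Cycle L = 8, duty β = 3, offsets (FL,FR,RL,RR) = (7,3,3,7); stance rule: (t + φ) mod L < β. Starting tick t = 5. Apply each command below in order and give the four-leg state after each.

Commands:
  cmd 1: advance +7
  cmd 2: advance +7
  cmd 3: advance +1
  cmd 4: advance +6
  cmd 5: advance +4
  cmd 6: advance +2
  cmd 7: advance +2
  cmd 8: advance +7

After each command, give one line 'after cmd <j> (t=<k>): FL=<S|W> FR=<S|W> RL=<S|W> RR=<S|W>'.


start t=5: FL=W FR=S RL=S RR=W
cmd 1: advance +7 → t=12, phase=(3,7,7,3) → FL=W FR=W RL=W RR=W
cmd 2: advance +7 → t=19, phase=(2,6,6,2) → FL=S FR=W RL=W RR=S
cmd 3: advance +1 → t=20, phase=(3,7,7,3) → FL=W FR=W RL=W RR=W
cmd 4: advance +6 → t=26, phase=(1,5,5,1) → FL=S FR=W RL=W RR=S
cmd 5: advance +4 → t=30, phase=(5,1,1,5) → FL=W FR=S RL=S RR=W
cmd 6: advance +2 → t=32, phase=(7,3,3,7) → FL=W FR=W RL=W RR=W
cmd 7: advance +2 → t=34, phase=(1,5,5,1) → FL=S FR=W RL=W RR=S
cmd 8: advance +7 → t=41, phase=(0,4,4,0) → FL=S FR=W RL=W RR=S

after cmd 1 (t=12): FL=W FR=W RL=W RR=W
after cmd 2 (t=19): FL=S FR=W RL=W RR=S
after cmd 3 (t=20): FL=W FR=W RL=W RR=W
after cmd 4 (t=26): FL=S FR=W RL=W RR=S
after cmd 5 (t=30): FL=W FR=S RL=S RR=W
after cmd 6 (t=32): FL=W FR=W RL=W RR=W
after cmd 7 (t=34): FL=S FR=W RL=W RR=S
after cmd 8 (t=41): FL=S FR=W RL=W RR=S


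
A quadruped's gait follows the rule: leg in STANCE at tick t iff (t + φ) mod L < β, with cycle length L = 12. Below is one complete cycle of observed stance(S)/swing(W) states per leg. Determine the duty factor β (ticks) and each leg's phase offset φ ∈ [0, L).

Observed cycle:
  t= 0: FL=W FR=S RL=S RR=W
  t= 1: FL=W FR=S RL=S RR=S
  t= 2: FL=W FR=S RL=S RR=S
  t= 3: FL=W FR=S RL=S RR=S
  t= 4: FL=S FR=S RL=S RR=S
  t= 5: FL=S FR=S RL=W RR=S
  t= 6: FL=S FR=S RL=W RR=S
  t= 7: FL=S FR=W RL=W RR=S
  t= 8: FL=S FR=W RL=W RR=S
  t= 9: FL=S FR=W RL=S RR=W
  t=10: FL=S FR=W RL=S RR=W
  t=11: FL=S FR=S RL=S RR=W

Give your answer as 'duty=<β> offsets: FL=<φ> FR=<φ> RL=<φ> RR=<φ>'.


duty β = stance ticks per leg = 8
FL: stance ticks = 8; W→S at t=4 → φ=8
FR: stance ticks = 8; W→S at t=11 → φ=1
RL: stance ticks = 8; W→S at t=9 → φ=3
RR: stance ticks = 8; W→S at t=1 → φ=11

duty=8 offsets: FL=8 FR=1 RL=3 RR=11


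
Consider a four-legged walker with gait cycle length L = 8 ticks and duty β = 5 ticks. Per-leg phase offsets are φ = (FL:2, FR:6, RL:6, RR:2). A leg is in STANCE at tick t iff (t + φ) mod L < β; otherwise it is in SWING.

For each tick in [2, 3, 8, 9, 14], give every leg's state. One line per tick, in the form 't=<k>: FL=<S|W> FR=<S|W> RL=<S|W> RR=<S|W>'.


t=2: phase=(4,0,0,4) vs β=5 → FL=S FR=S RL=S RR=S
t=3: phase=(5,1,1,5) vs β=5 → FL=W FR=S RL=S RR=W
t=8: phase=(2,6,6,2) vs β=5 → FL=S FR=W RL=W RR=S
t=9: phase=(3,7,7,3) vs β=5 → FL=S FR=W RL=W RR=S
t=14: phase=(0,4,4,0) vs β=5 → FL=S FR=S RL=S RR=S

t=2: FL=S FR=S RL=S RR=S
t=3: FL=W FR=S RL=S RR=W
t=8: FL=S FR=W RL=W RR=S
t=9: FL=S FR=W RL=W RR=S
t=14: FL=S FR=S RL=S RR=S


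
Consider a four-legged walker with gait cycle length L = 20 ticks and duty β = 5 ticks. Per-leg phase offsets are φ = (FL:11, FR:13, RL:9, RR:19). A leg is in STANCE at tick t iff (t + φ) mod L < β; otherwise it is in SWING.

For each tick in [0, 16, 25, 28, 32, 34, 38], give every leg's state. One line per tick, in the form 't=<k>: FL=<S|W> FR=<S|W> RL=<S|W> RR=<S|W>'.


t=0: phase=(11,13,9,19) vs β=5 → FL=W FR=W RL=W RR=W
t=16: phase=(7,9,5,15) vs β=5 → FL=W FR=W RL=W RR=W
t=25: phase=(16,18,14,4) vs β=5 → FL=W FR=W RL=W RR=S
t=28: phase=(19,1,17,7) vs β=5 → FL=W FR=S RL=W RR=W
t=32: phase=(3,5,1,11) vs β=5 → FL=S FR=W RL=S RR=W
t=34: phase=(5,7,3,13) vs β=5 → FL=W FR=W RL=S RR=W
t=38: phase=(9,11,7,17) vs β=5 → FL=W FR=W RL=W RR=W

t=0: FL=W FR=W RL=W RR=W
t=16: FL=W FR=W RL=W RR=W
t=25: FL=W FR=W RL=W RR=S
t=28: FL=W FR=S RL=W RR=W
t=32: FL=S FR=W RL=S RR=W
t=34: FL=W FR=W RL=S RR=W
t=38: FL=W FR=W RL=W RR=W


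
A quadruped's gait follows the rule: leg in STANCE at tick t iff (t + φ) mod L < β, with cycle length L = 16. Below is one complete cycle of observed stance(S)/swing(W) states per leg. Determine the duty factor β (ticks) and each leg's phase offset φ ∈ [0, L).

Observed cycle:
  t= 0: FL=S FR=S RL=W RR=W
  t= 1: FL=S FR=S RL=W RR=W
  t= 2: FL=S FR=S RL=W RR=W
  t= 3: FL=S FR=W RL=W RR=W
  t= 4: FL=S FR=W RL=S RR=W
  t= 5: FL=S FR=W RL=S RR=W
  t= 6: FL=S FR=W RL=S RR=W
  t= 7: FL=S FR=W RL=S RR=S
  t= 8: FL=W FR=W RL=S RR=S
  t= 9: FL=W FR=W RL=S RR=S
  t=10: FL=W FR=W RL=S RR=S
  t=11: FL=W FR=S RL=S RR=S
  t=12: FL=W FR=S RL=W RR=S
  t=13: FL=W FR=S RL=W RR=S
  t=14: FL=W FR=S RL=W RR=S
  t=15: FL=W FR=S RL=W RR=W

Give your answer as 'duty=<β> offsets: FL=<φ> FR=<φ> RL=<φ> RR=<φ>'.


duty=8 offsets: FL=0 FR=5 RL=12 RR=9

duty β = stance ticks per leg = 8
FL: stance ticks = 8; W→S at t=0 → φ=0
FR: stance ticks = 8; W→S at t=11 → φ=5
RL: stance ticks = 8; W→S at t=4 → φ=12
RR: stance ticks = 8; W→S at t=7 → φ=9


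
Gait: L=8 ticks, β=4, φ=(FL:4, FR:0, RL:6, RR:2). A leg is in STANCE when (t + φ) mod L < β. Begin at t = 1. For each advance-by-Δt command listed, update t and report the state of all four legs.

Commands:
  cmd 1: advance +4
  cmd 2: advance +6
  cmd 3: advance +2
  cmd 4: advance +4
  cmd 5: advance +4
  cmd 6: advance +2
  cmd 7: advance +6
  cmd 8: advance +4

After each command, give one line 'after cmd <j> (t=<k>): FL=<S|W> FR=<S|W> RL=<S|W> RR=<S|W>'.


after cmd 1 (t=5): FL=S FR=W RL=S RR=W
after cmd 2 (t=11): FL=W FR=S RL=S RR=W
after cmd 3 (t=13): FL=S FR=W RL=S RR=W
after cmd 4 (t=17): FL=W FR=S RL=W RR=S
after cmd 5 (t=21): FL=S FR=W RL=S RR=W
after cmd 6 (t=23): FL=S FR=W RL=W RR=S
after cmd 7 (t=29): FL=S FR=W RL=S RR=W
after cmd 8 (t=33): FL=W FR=S RL=W RR=S

start t=1: FL=W FR=S RL=W RR=S
cmd 1: advance +4 → t=5, phase=(1,5,3,7) → FL=S FR=W RL=S RR=W
cmd 2: advance +6 → t=11, phase=(7,3,1,5) → FL=W FR=S RL=S RR=W
cmd 3: advance +2 → t=13, phase=(1,5,3,7) → FL=S FR=W RL=S RR=W
cmd 4: advance +4 → t=17, phase=(5,1,7,3) → FL=W FR=S RL=W RR=S
cmd 5: advance +4 → t=21, phase=(1,5,3,7) → FL=S FR=W RL=S RR=W
cmd 6: advance +2 → t=23, phase=(3,7,5,1) → FL=S FR=W RL=W RR=S
cmd 7: advance +6 → t=29, phase=(1,5,3,7) → FL=S FR=W RL=S RR=W
cmd 8: advance +4 → t=33, phase=(5,1,7,3) → FL=W FR=S RL=W RR=S


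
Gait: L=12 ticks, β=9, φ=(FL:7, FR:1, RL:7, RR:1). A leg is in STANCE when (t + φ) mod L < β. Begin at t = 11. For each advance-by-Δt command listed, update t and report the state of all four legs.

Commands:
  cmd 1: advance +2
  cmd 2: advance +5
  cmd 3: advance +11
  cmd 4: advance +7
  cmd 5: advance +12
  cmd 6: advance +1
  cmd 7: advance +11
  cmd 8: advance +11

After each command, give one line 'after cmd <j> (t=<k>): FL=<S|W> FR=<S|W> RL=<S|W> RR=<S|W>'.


start t=11: FL=S FR=S RL=S RR=S
cmd 1: advance +2 → t=13, phase=(8,2,8,2) → FL=S FR=S RL=S RR=S
cmd 2: advance +5 → t=18, phase=(1,7,1,7) → FL=S FR=S RL=S RR=S
cmd 3: advance +11 → t=29, phase=(0,6,0,6) → FL=S FR=S RL=S RR=S
cmd 4: advance +7 → t=36, phase=(7,1,7,1) → FL=S FR=S RL=S RR=S
cmd 5: advance +12 → t=48, phase=(7,1,7,1) → FL=S FR=S RL=S RR=S
cmd 6: advance +1 → t=49, phase=(8,2,8,2) → FL=S FR=S RL=S RR=S
cmd 7: advance +11 → t=60, phase=(7,1,7,1) → FL=S FR=S RL=S RR=S
cmd 8: advance +11 → t=71, phase=(6,0,6,0) → FL=S FR=S RL=S RR=S

after cmd 1 (t=13): FL=S FR=S RL=S RR=S
after cmd 2 (t=18): FL=S FR=S RL=S RR=S
after cmd 3 (t=29): FL=S FR=S RL=S RR=S
after cmd 4 (t=36): FL=S FR=S RL=S RR=S
after cmd 5 (t=48): FL=S FR=S RL=S RR=S
after cmd 6 (t=49): FL=S FR=S RL=S RR=S
after cmd 7 (t=60): FL=S FR=S RL=S RR=S
after cmd 8 (t=71): FL=S FR=S RL=S RR=S


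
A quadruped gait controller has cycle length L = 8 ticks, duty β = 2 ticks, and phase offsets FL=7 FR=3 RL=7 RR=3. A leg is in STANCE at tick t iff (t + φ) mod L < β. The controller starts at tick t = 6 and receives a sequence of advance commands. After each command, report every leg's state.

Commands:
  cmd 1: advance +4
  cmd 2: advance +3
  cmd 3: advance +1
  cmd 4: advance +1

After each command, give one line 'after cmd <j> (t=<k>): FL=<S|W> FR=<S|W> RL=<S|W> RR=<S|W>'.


start t=6: FL=W FR=S RL=W RR=S
cmd 1: advance +4 → t=10, phase=(1,5,1,5) → FL=S FR=W RL=S RR=W
cmd 2: advance +3 → t=13, phase=(4,0,4,0) → FL=W FR=S RL=W RR=S
cmd 3: advance +1 → t=14, phase=(5,1,5,1) → FL=W FR=S RL=W RR=S
cmd 4: advance +1 → t=15, phase=(6,2,6,2) → FL=W FR=W RL=W RR=W

after cmd 1 (t=10): FL=S FR=W RL=S RR=W
after cmd 2 (t=13): FL=W FR=S RL=W RR=S
after cmd 3 (t=14): FL=W FR=S RL=W RR=S
after cmd 4 (t=15): FL=W FR=W RL=W RR=W


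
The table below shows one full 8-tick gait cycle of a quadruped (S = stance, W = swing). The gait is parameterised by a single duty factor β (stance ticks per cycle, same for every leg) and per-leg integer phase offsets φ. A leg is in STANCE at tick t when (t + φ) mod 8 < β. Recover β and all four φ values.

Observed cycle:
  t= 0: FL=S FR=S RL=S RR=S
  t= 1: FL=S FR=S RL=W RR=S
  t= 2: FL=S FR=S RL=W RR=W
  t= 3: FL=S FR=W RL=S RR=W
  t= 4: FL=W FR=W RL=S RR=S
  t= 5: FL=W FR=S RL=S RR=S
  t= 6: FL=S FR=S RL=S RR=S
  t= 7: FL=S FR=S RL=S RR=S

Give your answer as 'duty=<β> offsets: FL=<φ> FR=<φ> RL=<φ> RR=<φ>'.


duty β = stance ticks per leg = 6
FL: stance ticks = 6; W→S at t=6 → φ=2
FR: stance ticks = 6; W→S at t=5 → φ=3
RL: stance ticks = 6; W→S at t=3 → φ=5
RR: stance ticks = 6; W→S at t=4 → φ=4

duty=6 offsets: FL=2 FR=3 RL=5 RR=4


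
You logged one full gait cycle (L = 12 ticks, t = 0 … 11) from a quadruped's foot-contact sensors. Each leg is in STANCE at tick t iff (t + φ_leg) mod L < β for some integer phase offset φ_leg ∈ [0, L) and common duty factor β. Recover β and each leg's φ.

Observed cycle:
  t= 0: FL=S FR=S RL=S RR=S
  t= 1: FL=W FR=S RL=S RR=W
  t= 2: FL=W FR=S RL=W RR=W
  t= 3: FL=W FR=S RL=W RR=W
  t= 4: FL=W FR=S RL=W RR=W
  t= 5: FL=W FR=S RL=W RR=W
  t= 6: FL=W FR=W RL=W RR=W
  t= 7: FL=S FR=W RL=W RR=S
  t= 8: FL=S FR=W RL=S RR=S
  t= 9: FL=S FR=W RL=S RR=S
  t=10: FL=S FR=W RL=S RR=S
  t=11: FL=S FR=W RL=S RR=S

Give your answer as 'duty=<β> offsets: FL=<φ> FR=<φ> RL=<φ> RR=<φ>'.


duty=6 offsets: FL=5 FR=0 RL=4 RR=5

duty β = stance ticks per leg = 6
FL: stance ticks = 6; W→S at t=7 → φ=5
FR: stance ticks = 6; W→S at t=0 → φ=0
RL: stance ticks = 6; W→S at t=8 → φ=4
RR: stance ticks = 6; W→S at t=7 → φ=5
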